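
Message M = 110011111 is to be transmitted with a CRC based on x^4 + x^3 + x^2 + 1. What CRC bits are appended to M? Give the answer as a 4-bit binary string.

1101

Append 4 zeros: 1100111110000. Divide by 11101 (XOR where the leading bit is 1):
  pos 0: 11001 XOR 11101 = 00100
  pos 2: 10011 XOR 11101 = 01110
  pos 3: 11101 XOR 11101 = 00000
  pos 8: 10000 XOR 11101 = 01101
Remainder (last 4 bits) = 1101. This is the CRC / FCS.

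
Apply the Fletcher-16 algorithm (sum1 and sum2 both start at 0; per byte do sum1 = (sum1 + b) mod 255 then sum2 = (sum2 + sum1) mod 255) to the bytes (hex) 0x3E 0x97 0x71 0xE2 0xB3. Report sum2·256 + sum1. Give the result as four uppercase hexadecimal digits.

63DD

Running sums (mod 255):
  after byte 0 (0x3E): sum1=62, sum2=62
  after byte 1 (0x97): sum1=213, sum2=20
  after byte 2 (0x71): sum1=71, sum2=91
  after byte 3 (0xE2): sum1=42, sum2=133
  after byte 4 (0xB3): sum1=221, sum2=99
Checksum = sum2·256 + sum1 = 99·256 + 221 = 25565 = 0x63DD.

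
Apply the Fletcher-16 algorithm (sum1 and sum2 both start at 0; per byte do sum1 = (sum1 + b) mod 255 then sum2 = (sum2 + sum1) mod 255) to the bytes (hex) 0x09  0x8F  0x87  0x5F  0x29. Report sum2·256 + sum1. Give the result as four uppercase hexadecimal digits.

E9A8

Running sums (mod 255):
  after byte 0 (0x09): sum1=9, sum2=9
  after byte 1 (0x8F): sum1=152, sum2=161
  after byte 2 (0x87): sum1=32, sum2=193
  after byte 3 (0x5F): sum1=127, sum2=65
  after byte 4 (0x29): sum1=168, sum2=233
Checksum = sum2·256 + sum1 = 233·256 + 168 = 59816 = 0xE9A8.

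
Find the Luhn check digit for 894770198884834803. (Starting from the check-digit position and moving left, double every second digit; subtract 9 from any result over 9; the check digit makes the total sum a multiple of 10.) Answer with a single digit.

Partial digits right→left: 3 0 8 4 3 8 4 8 8 8 9 1 0 7 7 4 9 8
Double every second digit counting from the check-digit position (so the 1st, 3rd, 5th, ... of the partial from the right).
  doubled (with −9 where >9): 6 7 6 8 7 9 0 5 9 → sum 57
  kept as-is: 0 4 8 8 8 1 7 4 8 → sum 48
Total = 57 + 48 = 105.
Check digit = (10 − (105 mod 10)) mod 10 = 5.

5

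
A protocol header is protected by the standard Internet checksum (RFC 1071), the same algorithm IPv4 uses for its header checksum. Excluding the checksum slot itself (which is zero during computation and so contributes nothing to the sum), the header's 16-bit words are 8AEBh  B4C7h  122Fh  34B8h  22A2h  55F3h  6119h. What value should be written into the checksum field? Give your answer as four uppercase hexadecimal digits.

One's-complement addition (fold any carry out of bit 15 back into bit 0):
  0x8AEB + 0xB4C7 = 0x13FB2 → wrap carry → 0x3FB3
  0x3FB3 + 0x122F = 0x051E2
  0x51E2 + 0x34B8 = 0x0869A
  0x869A + 0x22A2 = 0x0A93C
  0xA93C + 0x55F3 = 0x0FF2F
  0xFF2F + 0x6119 = 0x16048 → wrap carry → 0x6049
One's-complement sum = 0x6049.
Checksum = ~0x6049 & 0xFFFF = 0x9FB6.

9FB6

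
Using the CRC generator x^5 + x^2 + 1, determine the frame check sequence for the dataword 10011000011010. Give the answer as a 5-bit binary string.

Append 5 zeros: 1001100001101000000. Divide by 100101 (XOR where the leading bit is 1):
  pos 0: 100110 XOR 100101 = 000011
  pos 4: 110001 XOR 100101 = 010100
  pos 5: 101001 XOR 100101 = 001100
  pos 7: 110001 XOR 100101 = 010100
  pos 8: 101000 XOR 100101 = 001101
  pos 10: 110100 XOR 100101 = 010001
  pos 11: 100010 XOR 100101 = 000111
Remainder (last 5 bits) = 11100. This is the CRC / FCS.

11100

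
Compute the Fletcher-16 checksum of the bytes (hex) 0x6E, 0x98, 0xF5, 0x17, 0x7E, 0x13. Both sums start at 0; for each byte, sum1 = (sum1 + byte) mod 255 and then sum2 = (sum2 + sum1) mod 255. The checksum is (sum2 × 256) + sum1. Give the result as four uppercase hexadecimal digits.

Running sums (mod 255):
  after byte 0 (0x6E): sum1=110, sum2=110
  after byte 1 (0x98): sum1=7, sum2=117
  after byte 2 (0xF5): sum1=252, sum2=114
  after byte 3 (0x17): sum1=20, sum2=134
  after byte 4 (0x7E): sum1=146, sum2=25
  after byte 5 (0x13): sum1=165, sum2=190
Checksum = sum2·256 + sum1 = 190·256 + 165 = 48805 = 0xBEA5.

BEA5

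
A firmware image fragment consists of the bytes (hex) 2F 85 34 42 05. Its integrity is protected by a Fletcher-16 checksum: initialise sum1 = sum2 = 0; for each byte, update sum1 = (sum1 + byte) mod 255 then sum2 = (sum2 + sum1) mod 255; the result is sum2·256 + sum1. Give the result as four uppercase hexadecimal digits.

2830

Running sums (mod 255):
  after byte 0 (2F): sum1=47, sum2=47
  after byte 1 (85): sum1=180, sum2=227
  after byte 2 (34): sum1=232, sum2=204
  after byte 3 (42): sum1=43, sum2=247
  after byte 4 (05): sum1=48, sum2=40
Checksum = sum2·256 + sum1 = 40·256 + 48 = 10288 = 0x2830.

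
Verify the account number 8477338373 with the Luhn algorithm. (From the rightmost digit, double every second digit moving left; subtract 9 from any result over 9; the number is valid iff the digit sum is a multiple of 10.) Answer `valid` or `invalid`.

valid

From the right, keep odd positions and double even positions (subtract 9 from any doubled value over 9):
  doubled (positions 2,4,...): 5 7 6 5 7 → sum 30
  kept (positions 1,3,...): 3 3 3 7 4 → sum 20
Total = 50.
50 mod 10 = 0, so the number is valid.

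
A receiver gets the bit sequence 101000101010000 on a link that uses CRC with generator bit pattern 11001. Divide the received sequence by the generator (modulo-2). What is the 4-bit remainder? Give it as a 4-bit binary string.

0111

Modulo-2 division of 101000101010000 by 11001:
  pos 0: 10100 XOR 11001 = 01101
  pos 1: 11010 XOR 11001 = 00011
  pos 4: 11101 XOR 11001 = 00100
  pos 6: 10001 XOR 11001 = 01000
  pos 7: 10000 XOR 11001 = 01001
  pos 8: 10010 XOR 11001 = 01011
  pos 9: 10110 XOR 11001 = 01111
  pos 10: 11110 XOR 11001 = 00111
Remainder = 0111 (nonzero — an error is detected).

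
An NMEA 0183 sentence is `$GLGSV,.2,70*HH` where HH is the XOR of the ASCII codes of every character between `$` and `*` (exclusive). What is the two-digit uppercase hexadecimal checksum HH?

XOR the ASCII codes of the payload characters:
  'G' = 0x47 → acc = 0x47
  'L' = 0x4C → acc = 0x0B
  'G' = 0x47 → acc = 0x4C
  'S' = 0x53 → acc = 0x1F
  'V' = 0x56 → acc = 0x49
  ',' = 0x2C → acc = 0x65
  '.' = 0x2E → acc = 0x4B
  '2' = 0x32 → acc = 0x79
  ',' = 0x2C → acc = 0x55
  '7' = 0x37 → acc = 0x62
  '0' = 0x30 → acc = 0x52
Checksum = 0x52.

52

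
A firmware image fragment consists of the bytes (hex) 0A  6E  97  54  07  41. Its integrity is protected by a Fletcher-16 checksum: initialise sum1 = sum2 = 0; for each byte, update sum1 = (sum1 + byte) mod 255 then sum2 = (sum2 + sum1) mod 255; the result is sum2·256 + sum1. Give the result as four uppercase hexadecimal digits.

0FAC

Running sums (mod 255):
  after byte 0 (0A): sum1=10, sum2=10
  after byte 1 (6E): sum1=120, sum2=130
  after byte 2 (97): sum1=16, sum2=146
  after byte 3 (54): sum1=100, sum2=246
  after byte 4 (07): sum1=107, sum2=98
  after byte 5 (41): sum1=172, sum2=15
Checksum = sum2·256 + sum1 = 15·256 + 172 = 4012 = 0x0FAC.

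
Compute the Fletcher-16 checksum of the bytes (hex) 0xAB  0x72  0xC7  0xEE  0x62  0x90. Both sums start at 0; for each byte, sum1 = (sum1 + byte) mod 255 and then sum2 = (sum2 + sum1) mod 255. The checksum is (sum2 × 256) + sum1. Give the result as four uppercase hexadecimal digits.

83C7

Running sums (mod 255):
  after byte 0 (0xAB): sum1=171, sum2=171
  after byte 1 (0x72): sum1=30, sum2=201
  after byte 2 (0xC7): sum1=229, sum2=175
  after byte 3 (0xEE): sum1=212, sum2=132
  after byte 4 (0x62): sum1=55, sum2=187
  after byte 5 (0x90): sum1=199, sum2=131
Checksum = sum2·256 + sum1 = 131·256 + 199 = 33735 = 0x83C7.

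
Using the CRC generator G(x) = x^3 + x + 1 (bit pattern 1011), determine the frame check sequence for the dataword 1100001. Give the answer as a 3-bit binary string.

101

Append 3 zeros: 1100001000. Divide by 1011 (XOR where the leading bit is 1):
  pos 0: 1100 XOR 1011 = 0111
  pos 1: 1110 XOR 1011 = 0101
  pos 2: 1010 XOR 1011 = 0001
  pos 5: 1100 XOR 1011 = 0111
  pos 6: 1110 XOR 1011 = 0101
Remainder (last 3 bits) = 101. This is the CRC / FCS.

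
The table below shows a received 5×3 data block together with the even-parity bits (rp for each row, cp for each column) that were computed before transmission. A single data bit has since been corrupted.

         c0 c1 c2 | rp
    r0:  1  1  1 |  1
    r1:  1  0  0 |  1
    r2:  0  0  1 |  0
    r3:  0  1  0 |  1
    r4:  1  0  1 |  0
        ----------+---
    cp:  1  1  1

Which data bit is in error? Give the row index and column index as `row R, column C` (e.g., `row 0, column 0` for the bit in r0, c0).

Recompute each row's even parity and compare to rp:
  r0: data parity 1, sent rp 1 → ok
  r1: data parity 1, sent rp 1 → ok
  r2: data parity 1, sent rp 0 → mismatch
  r3: data parity 1, sent rp 1 → ok
  r4: data parity 0, sent rp 0 → ok
Recompute each column's even parity and compare to cp:
  c0: data parity 1, sent cp 1 → ok
  c1: data parity 0, sent cp 1 → mismatch
  c2: data parity 1, sent cp 1 → ok
Exactly one row (r2) and one column (c1) fail → the flipped bit is at their intersection.

row 2, column 1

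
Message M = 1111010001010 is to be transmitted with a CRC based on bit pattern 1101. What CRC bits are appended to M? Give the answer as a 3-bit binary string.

010

Append 3 zeros: 1111010001010000. Divide by 1101 (XOR where the leading bit is 1):
  pos 0: 1111 XOR 1101 = 0010
  pos 2: 1001 XOR 1101 = 0100
  pos 3: 1000 XOR 1101 = 0101
  pos 4: 1010 XOR 1101 = 0111
  pos 5: 1110 XOR 1101 = 0011
  pos 7: 1110 XOR 1101 = 0011
  pos 9: 1110 XOR 1101 = 0011
  pos 11: 1100 XOR 1101 = 0001
Remainder (last 3 bits) = 010. This is the CRC / FCS.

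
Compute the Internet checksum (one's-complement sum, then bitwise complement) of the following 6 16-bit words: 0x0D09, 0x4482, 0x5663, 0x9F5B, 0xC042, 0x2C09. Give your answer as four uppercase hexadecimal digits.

One's-complement addition (fold any carry out of bit 15 back into bit 0):
  0x0D09 + 0x4482 = 0x0518B
  0x518B + 0x5663 = 0x0A7EE
  0xA7EE + 0x9F5B = 0x14749 → wrap carry → 0x474A
  0x474A + 0xC042 = 0x1078C → wrap carry → 0x078D
  0x078D + 0x2C09 = 0x03396
One's-complement sum = 0x3396.
Checksum = ~0x3396 & 0xFFFF = 0xCC69.

CC69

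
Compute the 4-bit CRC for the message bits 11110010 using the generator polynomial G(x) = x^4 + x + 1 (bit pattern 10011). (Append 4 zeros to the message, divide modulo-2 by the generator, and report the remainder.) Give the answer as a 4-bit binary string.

0000

Append 4 zeros: 111100100000. Divide by 10011 (XOR where the leading bit is 1):
  pos 0: 11110 XOR 10011 = 01101
  pos 1: 11010 XOR 10011 = 01001
  pos 2: 10011 XOR 10011 = 00000
Remainder (last 4 bits) = 0000. This is the CRC / FCS.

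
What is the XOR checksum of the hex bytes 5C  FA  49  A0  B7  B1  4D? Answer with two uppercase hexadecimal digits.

XOR the bytes together:
  start with 0x5C
  0x5C ⊕ 0xFA = 0xA6
  0xA6 ⊕ 0x49 = 0xEF
  0xEF ⊕ 0xA0 = 0x4F
  0x4F ⊕ 0xB7 = 0xF8
  0xF8 ⊕ 0xB1 = 0x49
  0x49 ⊕ 0x4D = 0x04

04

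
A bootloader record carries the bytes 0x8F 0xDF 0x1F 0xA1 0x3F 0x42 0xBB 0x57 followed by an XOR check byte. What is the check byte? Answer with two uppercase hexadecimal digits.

7F

XOR the bytes together:
  start with 0x8F
  0x8F ⊕ 0xDF = 0x50
  0x50 ⊕ 0x1F = 0x4F
  0x4F ⊕ 0xA1 = 0xEE
  0xEE ⊕ 0x3F = 0xD1
  0xD1 ⊕ 0x42 = 0x93
  0x93 ⊕ 0xBB = 0x28
  0x28 ⊕ 0x57 = 0x7F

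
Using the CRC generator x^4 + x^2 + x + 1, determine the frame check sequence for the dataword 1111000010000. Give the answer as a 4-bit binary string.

Append 4 zeros: 11110000100000000. Divide by 10111 (XOR where the leading bit is 1):
  pos 0: 11110 XOR 10111 = 01001
  pos 1: 10010 XOR 10111 = 00101
  pos 3: 10100 XOR 10111 = 00011
  pos 6: 11100 XOR 10111 = 01011
  pos 7: 10110 XOR 10111 = 00001
  pos 11: 10000 XOR 10111 = 00111
Remainder (last 4 bits) = 1110. This is the CRC / FCS.

1110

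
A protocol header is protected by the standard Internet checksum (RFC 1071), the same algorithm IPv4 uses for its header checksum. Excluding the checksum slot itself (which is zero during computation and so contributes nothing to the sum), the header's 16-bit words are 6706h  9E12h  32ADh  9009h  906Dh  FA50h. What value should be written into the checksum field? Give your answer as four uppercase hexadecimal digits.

AD71

One's-complement addition (fold any carry out of bit 15 back into bit 0):
  0x6706 + 0x9E12 = 0x10518 → wrap carry → 0x0519
  0x0519 + 0x32AD = 0x037C6
  0x37C6 + 0x9009 = 0x0C7CF
  0xC7CF + 0x906D = 0x1583C → wrap carry → 0x583D
  0x583D + 0xFA50 = 0x1528D → wrap carry → 0x528E
One's-complement sum = 0x528E.
Checksum = ~0x528E & 0xFFFF = 0xAD71.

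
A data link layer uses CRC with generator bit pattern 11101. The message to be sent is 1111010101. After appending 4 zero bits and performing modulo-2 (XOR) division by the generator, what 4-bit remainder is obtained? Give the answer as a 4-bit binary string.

1101

Append 4 zeros: 11110101010000. Divide by 11101 (XOR where the leading bit is 1):
  pos 0: 11110 XOR 11101 = 00011
  pos 3: 11101 XOR 11101 = 00000
  pos 9: 10000 XOR 11101 = 01101
Remainder (last 4 bits) = 1101. This is the CRC / FCS.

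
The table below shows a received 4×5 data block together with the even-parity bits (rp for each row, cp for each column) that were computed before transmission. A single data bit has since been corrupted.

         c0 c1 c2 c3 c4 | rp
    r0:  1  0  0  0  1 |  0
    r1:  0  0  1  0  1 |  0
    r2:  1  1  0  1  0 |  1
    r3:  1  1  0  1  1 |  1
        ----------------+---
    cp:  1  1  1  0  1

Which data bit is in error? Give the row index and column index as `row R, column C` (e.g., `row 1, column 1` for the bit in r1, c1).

row 3, column 1

Recompute each row's even parity and compare to rp:
  r0: data parity 0, sent rp 0 → ok
  r1: data parity 0, sent rp 0 → ok
  r2: data parity 1, sent rp 1 → ok
  r3: data parity 0, sent rp 1 → mismatch
Recompute each column's even parity and compare to cp:
  c0: data parity 1, sent cp 1 → ok
  c1: data parity 0, sent cp 1 → mismatch
  c2: data parity 1, sent cp 1 → ok
  c3: data parity 0, sent cp 0 → ok
  c4: data parity 1, sent cp 1 → ok
Exactly one row (r3) and one column (c1) fail → the flipped bit is at their intersection.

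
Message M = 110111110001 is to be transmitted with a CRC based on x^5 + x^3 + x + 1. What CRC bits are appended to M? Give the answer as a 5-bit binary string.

Append 5 zeros: 11011111000100000. Divide by 101011 (XOR where the leading bit is 1):
  pos 0: 110111 XOR 101011 = 011100
  pos 1: 111001 XOR 101011 = 010010
  pos 2: 100101 XOR 101011 = 001110
  pos 4: 111000 XOR 101011 = 010011
  pos 5: 100110 XOR 101011 = 001101
  pos 7: 110110 XOR 101011 = 011101
  pos 8: 111010 XOR 101011 = 010001
  pos 9: 100010 XOR 101011 = 001001
  pos 11: 100100 XOR 101011 = 001111
Remainder (last 5 bits) = 01111. This is the CRC / FCS.

01111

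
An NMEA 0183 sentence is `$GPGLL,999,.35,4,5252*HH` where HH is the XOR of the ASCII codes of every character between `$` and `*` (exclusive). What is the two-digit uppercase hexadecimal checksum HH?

XOR the ASCII codes of the payload characters:
  'G' = 0x47 → acc = 0x47
  'P' = 0x50 → acc = 0x17
  'G' = 0x47 → acc = 0x50
  'L' = 0x4C → acc = 0x1C
  'L' = 0x4C → acc = 0x50
  ',' = 0x2C → acc = 0x7C
  '9' = 0x39 → acc = 0x45
  '9' = 0x39 → acc = 0x7C
  '9' = 0x39 → acc = 0x45
  ',' = 0x2C → acc = 0x69
  '.' = 0x2E → acc = 0x47
  '3' = 0x33 → acc = 0x74
  '5' = 0x35 → acc = 0x41
  ',' = 0x2C → acc = 0x6D
  '4' = 0x34 → acc = 0x59
  ',' = 0x2C → acc = 0x75
  '5' = 0x35 → acc = 0x40
  '2' = 0x32 → acc = 0x72
  '5' = 0x35 → acc = 0x47
  '2' = 0x32 → acc = 0x75
Checksum = 0x75.

75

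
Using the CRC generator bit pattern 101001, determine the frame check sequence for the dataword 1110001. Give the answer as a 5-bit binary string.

01000

Append 5 zeros: 111000100000. Divide by 101001 (XOR where the leading bit is 1):
  pos 0: 111000 XOR 101001 = 010001
  pos 1: 100011 XOR 101001 = 001010
  pos 3: 101000 XOR 101001 = 000001
Remainder (last 5 bits) = 01000. This is the CRC / FCS.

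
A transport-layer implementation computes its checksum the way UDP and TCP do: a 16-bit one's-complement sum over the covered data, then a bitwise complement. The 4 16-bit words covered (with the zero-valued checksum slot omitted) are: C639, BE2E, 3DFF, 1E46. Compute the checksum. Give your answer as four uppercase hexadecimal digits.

1F52

One's-complement addition (fold any carry out of bit 15 back into bit 0):
  0xC639 + 0xBE2E = 0x18467 → wrap carry → 0x8468
  0x8468 + 0x3DFF = 0x0C267
  0xC267 + 0x1E46 = 0x0E0AD
One's-complement sum = 0xE0AD.
Checksum = ~0xE0AD & 0xFFFF = 0x1F52.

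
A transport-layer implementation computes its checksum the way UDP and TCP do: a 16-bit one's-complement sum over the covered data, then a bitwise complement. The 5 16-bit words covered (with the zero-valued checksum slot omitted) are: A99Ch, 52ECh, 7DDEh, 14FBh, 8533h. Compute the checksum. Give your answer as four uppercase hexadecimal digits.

EB69

One's-complement addition (fold any carry out of bit 15 back into bit 0):
  0xA99C + 0x52EC = 0x0FC88
  0xFC88 + 0x7DDE = 0x17A66 → wrap carry → 0x7A67
  0x7A67 + 0x14FB = 0x08F62
  0x8F62 + 0x8533 = 0x11495 → wrap carry → 0x1496
One's-complement sum = 0x1496.
Checksum = ~0x1496 & 0xFFFF = 0xEB69.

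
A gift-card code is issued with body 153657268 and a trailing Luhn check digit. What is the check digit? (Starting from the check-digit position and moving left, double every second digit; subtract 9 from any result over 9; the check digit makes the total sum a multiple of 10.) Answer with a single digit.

Partial digits right→left: 8 6 2 7 5 6 3 5 1
Double every second digit counting from the check-digit position (so the 1st, 3rd, 5th, ... of the partial from the right).
  doubled (with −9 where >9): 7 4 1 6 2 → sum 20
  kept as-is: 6 7 6 5 → sum 24
Total = 20 + 24 = 44.
Check digit = (10 − (44 mod 10)) mod 10 = 6.

6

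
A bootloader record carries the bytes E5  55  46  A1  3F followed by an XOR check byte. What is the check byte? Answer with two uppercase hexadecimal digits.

68

XOR the bytes together:
  start with 0xE5
  0xE5 ⊕ 0x55 = 0xB0
  0xB0 ⊕ 0x46 = 0xF6
  0xF6 ⊕ 0xA1 = 0x57
  0x57 ⊕ 0x3F = 0x68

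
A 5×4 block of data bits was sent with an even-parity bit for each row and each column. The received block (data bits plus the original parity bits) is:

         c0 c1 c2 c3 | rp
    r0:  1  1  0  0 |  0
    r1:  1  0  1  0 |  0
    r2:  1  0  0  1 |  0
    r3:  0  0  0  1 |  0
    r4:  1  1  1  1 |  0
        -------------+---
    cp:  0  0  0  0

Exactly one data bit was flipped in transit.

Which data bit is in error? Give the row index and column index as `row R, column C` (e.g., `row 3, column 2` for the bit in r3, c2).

Recompute each row's even parity and compare to rp:
  r0: data parity 0, sent rp 0 → ok
  r1: data parity 0, sent rp 0 → ok
  r2: data parity 0, sent rp 0 → ok
  r3: data parity 1, sent rp 0 → mismatch
  r4: data parity 0, sent rp 0 → ok
Recompute each column's even parity and compare to cp:
  c0: data parity 0, sent cp 0 → ok
  c1: data parity 0, sent cp 0 → ok
  c2: data parity 0, sent cp 0 → ok
  c3: data parity 1, sent cp 0 → mismatch
Exactly one row (r3) and one column (c3) fail → the flipped bit is at their intersection.

row 3, column 3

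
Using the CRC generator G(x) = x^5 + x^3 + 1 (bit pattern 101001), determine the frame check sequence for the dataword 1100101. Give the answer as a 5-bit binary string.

Append 5 zeros: 110010100000. Divide by 101001 (XOR where the leading bit is 1):
  pos 0: 110010 XOR 101001 = 011011
  pos 1: 110111 XOR 101001 = 011110
  pos 2: 111100 XOR 101001 = 010101
  pos 3: 101010 XOR 101001 = 000011
Remainder (last 5 bits) = 11000. This is the CRC / FCS.

11000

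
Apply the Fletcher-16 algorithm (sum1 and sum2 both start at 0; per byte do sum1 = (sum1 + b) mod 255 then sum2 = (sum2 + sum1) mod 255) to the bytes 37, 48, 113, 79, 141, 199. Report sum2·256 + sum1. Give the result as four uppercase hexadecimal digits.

666B

Running sums (mod 255):
  after byte 0 (37): sum1=37, sum2=37
  after byte 1 (48): sum1=85, sum2=122
  after byte 2 (113): sum1=198, sum2=65
  after byte 3 (79): sum1=22, sum2=87
  after byte 4 (141): sum1=163, sum2=250
  after byte 5 (199): sum1=107, sum2=102
Checksum = sum2·256 + sum1 = 102·256 + 107 = 26219 = 0x666B.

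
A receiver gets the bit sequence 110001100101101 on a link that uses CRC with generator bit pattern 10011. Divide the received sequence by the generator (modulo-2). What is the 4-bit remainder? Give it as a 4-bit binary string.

Modulo-2 division of 110001100101101 by 10011:
  pos 0: 11000 XOR 10011 = 01011
  pos 1: 10111 XOR 10011 = 00100
  pos 3: 10010 XOR 10011 = 00001
  pos 7: 10101 XOR 10011 = 00110
  pos 9: 11010 XOR 10011 = 01001
  pos 10: 10011 XOR 10011 = 00000
Remainder = 0000 (zero — the frame passes the CRC check).

0000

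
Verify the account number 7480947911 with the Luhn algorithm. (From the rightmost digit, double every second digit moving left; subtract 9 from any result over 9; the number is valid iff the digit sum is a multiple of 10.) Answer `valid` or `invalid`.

From the right, keep odd positions and double even positions (subtract 9 from any doubled value over 9):
  doubled (positions 2,4,...): 2 5 9 7 5 → sum 28
  kept (positions 1,3,...): 1 9 4 0 4 → sum 18
Total = 46.
46 mod 10 = 6, so the number is invalid.

invalid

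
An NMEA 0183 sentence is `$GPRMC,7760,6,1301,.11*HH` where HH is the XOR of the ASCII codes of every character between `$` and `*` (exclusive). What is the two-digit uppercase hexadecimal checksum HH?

XOR the ASCII codes of the payload characters:
  'G' = 0x47 → acc = 0x47
  'P' = 0x50 → acc = 0x17
  'R' = 0x52 → acc = 0x45
  'M' = 0x4D → acc = 0x08
  'C' = 0x43 → acc = 0x4B
  ',' = 0x2C → acc = 0x67
  '7' = 0x37 → acc = 0x50
  '7' = 0x37 → acc = 0x67
  '6' = 0x36 → acc = 0x51
  '0' = 0x30 → acc = 0x61
  ',' = 0x2C → acc = 0x4D
  '6' = 0x36 → acc = 0x7B
  ',' = 0x2C → acc = 0x57
  '1' = 0x31 → acc = 0x66
  '3' = 0x33 → acc = 0x55
  '0' = 0x30 → acc = 0x65
  '1' = 0x31 → acc = 0x54
  ',' = 0x2C → acc = 0x78
  '.' = 0x2E → acc = 0x56
  '1' = 0x31 → acc = 0x67
  '1' = 0x31 → acc = 0x56
Checksum = 0x56.

56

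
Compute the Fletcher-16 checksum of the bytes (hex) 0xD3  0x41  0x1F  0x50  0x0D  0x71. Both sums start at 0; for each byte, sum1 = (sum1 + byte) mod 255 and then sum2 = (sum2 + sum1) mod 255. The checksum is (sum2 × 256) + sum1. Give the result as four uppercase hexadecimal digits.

3603

Running sums (mod 255):
  after byte 0 (0xD3): sum1=211, sum2=211
  after byte 1 (0x41): sum1=21, sum2=232
  after byte 2 (0x1F): sum1=52, sum2=29
  after byte 3 (0x50): sum1=132, sum2=161
  after byte 4 (0x0D): sum1=145, sum2=51
  after byte 5 (0x71): sum1=3, sum2=54
Checksum = sum2·256 + sum1 = 54·256 + 3 = 13827 = 0x3603.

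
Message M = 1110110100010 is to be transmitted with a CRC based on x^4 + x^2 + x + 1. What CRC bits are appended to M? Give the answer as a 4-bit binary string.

Append 4 zeros: 11101101000100000. Divide by 10111 (XOR where the leading bit is 1):
  pos 0: 11101 XOR 10111 = 01010
  pos 1: 10101 XOR 10111 = 00010
  pos 4: 10010 XOR 10111 = 00101
  pos 6: 10100 XOR 10111 = 00011
  pos 9: 11100 XOR 10111 = 01011
  pos 10: 10110 XOR 10111 = 00001
Remainder (last 4 bits) = 0100. This is the CRC / FCS.

0100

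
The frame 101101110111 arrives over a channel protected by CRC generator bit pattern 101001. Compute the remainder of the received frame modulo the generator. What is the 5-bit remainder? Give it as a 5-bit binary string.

00100

Modulo-2 division of 101101110111 by 101001:
  pos 0: 101101 XOR 101001 = 000100
  pos 3: 100110 XOR 101001 = 001111
  pos 5: 111111 XOR 101001 = 010110
  pos 6: 101101 XOR 101001 = 000100
Remainder = 00100 (nonzero — an error is detected).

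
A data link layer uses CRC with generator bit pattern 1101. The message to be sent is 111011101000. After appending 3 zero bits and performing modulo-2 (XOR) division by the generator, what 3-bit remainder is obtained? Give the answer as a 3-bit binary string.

Append 3 zeros: 111011101000000. Divide by 1101 (XOR where the leading bit is 1):
  pos 0: 1110 XOR 1101 = 0011
  pos 2: 1111 XOR 1101 = 0010
  pos 4: 1010 XOR 1101 = 0111
  pos 5: 1111 XOR 1101 = 0010
  pos 7: 1000 XOR 1101 = 0101
  pos 8: 1010 XOR 1101 = 0111
  pos 9: 1110 XOR 1101 = 0011
  pos 11: 1100 XOR 1101 = 0001
Remainder (last 3 bits) = 001. This is the CRC / FCS.

001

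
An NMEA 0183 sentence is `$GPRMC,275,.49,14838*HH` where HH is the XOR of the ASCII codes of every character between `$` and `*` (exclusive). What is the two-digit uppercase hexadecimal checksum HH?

42

XOR the ASCII codes of the payload characters:
  'G' = 0x47 → acc = 0x47
  'P' = 0x50 → acc = 0x17
  'R' = 0x52 → acc = 0x45
  'M' = 0x4D → acc = 0x08
  'C' = 0x43 → acc = 0x4B
  ',' = 0x2C → acc = 0x67
  '2' = 0x32 → acc = 0x55
  '7' = 0x37 → acc = 0x62
  '5' = 0x35 → acc = 0x57
  ',' = 0x2C → acc = 0x7B
  '.' = 0x2E → acc = 0x55
  '4' = 0x34 → acc = 0x61
  '9' = 0x39 → acc = 0x58
  ',' = 0x2C → acc = 0x74
  '1' = 0x31 → acc = 0x45
  '4' = 0x34 → acc = 0x71
  '8' = 0x38 → acc = 0x49
  '3' = 0x33 → acc = 0x7A
  '8' = 0x38 → acc = 0x42
Checksum = 0x42.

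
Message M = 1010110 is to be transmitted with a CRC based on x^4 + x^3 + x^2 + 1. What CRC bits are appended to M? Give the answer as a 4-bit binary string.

0011

Append 4 zeros: 10101100000. Divide by 11101 (XOR where the leading bit is 1):
  pos 0: 10101 XOR 11101 = 01000
  pos 1: 10001 XOR 11101 = 01100
  pos 2: 11000 XOR 11101 = 00101
  pos 4: 10100 XOR 11101 = 01001
  pos 5: 10010 XOR 11101 = 01111
  pos 6: 11110 XOR 11101 = 00011
Remainder (last 4 bits) = 0011. This is the CRC / FCS.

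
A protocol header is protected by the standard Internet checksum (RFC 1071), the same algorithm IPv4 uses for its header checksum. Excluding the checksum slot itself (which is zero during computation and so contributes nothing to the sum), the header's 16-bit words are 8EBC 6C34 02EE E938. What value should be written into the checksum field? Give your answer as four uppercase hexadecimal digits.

18E8

One's-complement addition (fold any carry out of bit 15 back into bit 0):
  0x8EBC + 0x6C34 = 0x0FAF0
  0xFAF0 + 0x02EE = 0x0FDDE
  0xFDDE + 0xE938 = 0x1E716 → wrap carry → 0xE717
One's-complement sum = 0xE717.
Checksum = ~0xE717 & 0xFFFF = 0x18E8.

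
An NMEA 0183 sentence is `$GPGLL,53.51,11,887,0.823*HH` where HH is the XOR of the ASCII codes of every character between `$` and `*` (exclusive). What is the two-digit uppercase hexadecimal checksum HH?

6C

XOR the ASCII codes of the payload characters:
  'G' = 0x47 → acc = 0x47
  'P' = 0x50 → acc = 0x17
  'G' = 0x47 → acc = 0x50
  'L' = 0x4C → acc = 0x1C
  'L' = 0x4C → acc = 0x50
  ',' = 0x2C → acc = 0x7C
  '5' = 0x35 → acc = 0x49
  '3' = 0x33 → acc = 0x7A
  '.' = 0x2E → acc = 0x54
  '5' = 0x35 → acc = 0x61
  '1' = 0x31 → acc = 0x50
  ',' = 0x2C → acc = 0x7C
  '1' = 0x31 → acc = 0x4D
  '1' = 0x31 → acc = 0x7C
  ',' = 0x2C → acc = 0x50
  '8' = 0x38 → acc = 0x68
  '8' = 0x38 → acc = 0x50
  '7' = 0x37 → acc = 0x67
  ',' = 0x2C → acc = 0x4B
  '0' = 0x30 → acc = 0x7B
  '.' = 0x2E → acc = 0x55
  '8' = 0x38 → acc = 0x6D
  '2' = 0x32 → acc = 0x5F
  '3' = 0x33 → acc = 0x6C
Checksum = 0x6C.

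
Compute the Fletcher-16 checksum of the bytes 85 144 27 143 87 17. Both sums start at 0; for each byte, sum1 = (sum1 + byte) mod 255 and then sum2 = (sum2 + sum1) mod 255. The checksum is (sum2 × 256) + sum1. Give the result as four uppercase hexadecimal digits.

Running sums (mod 255):
  after byte 0 (85): sum1=85, sum2=85
  after byte 1 (144): sum1=229, sum2=59
  after byte 2 (27): sum1=1, sum2=60
  after byte 3 (143): sum1=144, sum2=204
  after byte 4 (87): sum1=231, sum2=180
  after byte 5 (17): sum1=248, sum2=173
Checksum = sum2·256 + sum1 = 173·256 + 248 = 44536 = 0xADF8.

ADF8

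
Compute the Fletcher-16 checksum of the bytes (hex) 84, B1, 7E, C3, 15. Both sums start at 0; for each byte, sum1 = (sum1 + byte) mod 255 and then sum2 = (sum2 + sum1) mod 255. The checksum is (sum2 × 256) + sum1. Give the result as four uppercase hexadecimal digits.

Running sums (mod 255):
  after byte 0 (84): sum1=132, sum2=132
  after byte 1 (B1): sum1=54, sum2=186
  after byte 2 (7E): sum1=180, sum2=111
  after byte 3 (C3): sum1=120, sum2=231
  after byte 4 (15): sum1=141, sum2=117
Checksum = sum2·256 + sum1 = 117·256 + 141 = 30093 = 0x758D.

758D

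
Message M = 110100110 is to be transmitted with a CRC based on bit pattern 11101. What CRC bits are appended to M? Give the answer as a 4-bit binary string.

0111

Append 4 zeros: 1101001100000. Divide by 11101 (XOR where the leading bit is 1):
  pos 0: 11010 XOR 11101 = 00111
  pos 2: 11101 XOR 11101 = 00000
  pos 7: 10000 XOR 11101 = 01101
  pos 8: 11010 XOR 11101 = 00111
Remainder (last 4 bits) = 0111. This is the CRC / FCS.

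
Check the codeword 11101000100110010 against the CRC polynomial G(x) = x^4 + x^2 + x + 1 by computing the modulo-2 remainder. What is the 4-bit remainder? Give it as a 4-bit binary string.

0000

Modulo-2 division of 11101000100110010 by 10111:
  pos 0: 11101 XOR 10111 = 01010
  pos 1: 10100 XOR 10111 = 00011
  pos 4: 11001 XOR 10111 = 01110
  pos 5: 11100 XOR 10111 = 01011
  pos 6: 10110 XOR 10111 = 00001
  pos 10: 11100 XOR 10111 = 01011
  pos 11: 10111 XOR 10111 = 00000
Remainder = 0000 (zero — the frame passes the CRC check).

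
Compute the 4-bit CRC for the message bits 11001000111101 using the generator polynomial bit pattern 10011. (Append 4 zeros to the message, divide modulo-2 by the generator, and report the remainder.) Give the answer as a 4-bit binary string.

0000

Append 4 zeros: 110010001111010000. Divide by 10011 (XOR where the leading bit is 1):
  pos 0: 11001 XOR 10011 = 01010
  pos 1: 10100 XOR 10011 = 00111
  pos 3: 11100 XOR 10011 = 01111
  pos 4: 11111 XOR 10011 = 01100
  pos 5: 11001 XOR 10011 = 01010
  pos 6: 10101 XOR 10011 = 00110
  pos 8: 11010 XOR 10011 = 01001
  pos 9: 10011 XOR 10011 = 00000
Remainder (last 4 bits) = 0000. This is the CRC / FCS.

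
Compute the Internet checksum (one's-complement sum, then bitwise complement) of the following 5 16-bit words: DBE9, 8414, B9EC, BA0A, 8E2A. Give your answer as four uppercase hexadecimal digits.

One's-complement addition (fold any carry out of bit 15 back into bit 0):
  0xDBE9 + 0x8414 = 0x15FFD → wrap carry → 0x5FFE
  0x5FFE + 0xB9EC = 0x119EA → wrap carry → 0x19EB
  0x19EB + 0xBA0A = 0x0D3F5
  0xD3F5 + 0x8E2A = 0x1621F → wrap carry → 0x6220
One's-complement sum = 0x6220.
Checksum = ~0x6220 & 0xFFFF = 0x9DDF.

9DDF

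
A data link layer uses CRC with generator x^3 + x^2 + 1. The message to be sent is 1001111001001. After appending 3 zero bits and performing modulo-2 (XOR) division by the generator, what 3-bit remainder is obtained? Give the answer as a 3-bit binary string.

Append 3 zeros: 1001111001001000. Divide by 1101 (XOR where the leading bit is 1):
  pos 0: 1001 XOR 1101 = 0100
  pos 1: 1001 XOR 1101 = 0100
  pos 2: 1001 XOR 1101 = 0100
  pos 3: 1001 XOR 1101 = 0100
  pos 4: 1000 XOR 1101 = 0101
  pos 5: 1010 XOR 1101 = 0111
  pos 6: 1111 XOR 1101 = 0010
  pos 8: 1000 XOR 1101 = 0101
  pos 9: 1011 XOR 1101 = 0110
  pos 10: 1100 XOR 1101 = 0001
Remainder (last 3 bits) = 100. This is the CRC / FCS.

100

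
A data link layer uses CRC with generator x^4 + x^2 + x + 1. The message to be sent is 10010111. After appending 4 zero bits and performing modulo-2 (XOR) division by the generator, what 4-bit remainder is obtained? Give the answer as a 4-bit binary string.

0111

Append 4 zeros: 100101110000. Divide by 10111 (XOR where the leading bit is 1):
  pos 0: 10010 XOR 10111 = 00101
  pos 2: 10111 XOR 10111 = 00000
  pos 7: 10000 XOR 10111 = 00111
Remainder (last 4 bits) = 0111. This is the CRC / FCS.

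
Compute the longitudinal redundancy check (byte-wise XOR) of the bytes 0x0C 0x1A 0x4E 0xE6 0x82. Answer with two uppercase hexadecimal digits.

XOR the bytes together:
  start with 0x0C
  0x0C ⊕ 0x1A = 0x16
  0x16 ⊕ 0x4E = 0x58
  0x58 ⊕ 0xE6 = 0xBE
  0xBE ⊕ 0x82 = 0x3C

3C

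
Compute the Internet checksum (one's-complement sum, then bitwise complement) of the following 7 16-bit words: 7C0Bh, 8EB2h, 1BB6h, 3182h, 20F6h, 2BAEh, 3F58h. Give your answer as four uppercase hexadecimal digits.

1C0D

One's-complement addition (fold any carry out of bit 15 back into bit 0):
  0x7C0B + 0x8EB2 = 0x10ABD → wrap carry → 0x0ABE
  0x0ABE + 0x1BB6 = 0x02674
  0x2674 + 0x3182 = 0x057F6
  0x57F6 + 0x20F6 = 0x078EC
  0x78EC + 0x2BAE = 0x0A49A
  0xA49A + 0x3F58 = 0x0E3F2
One's-complement sum = 0xE3F2.
Checksum = ~0xE3F2 & 0xFFFF = 0x1C0D.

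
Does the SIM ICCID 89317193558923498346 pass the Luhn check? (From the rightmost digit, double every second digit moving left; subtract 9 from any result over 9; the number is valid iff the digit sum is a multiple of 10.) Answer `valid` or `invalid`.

From the right, keep odd positions and double even positions (subtract 9 from any doubled value over 9):
  doubled (positions 2,4,...): 8 7 8 4 7 1 9 5 6 7 → sum 62
  kept (positions 1,3,...): 6 3 9 3 9 5 3 1 1 9 → sum 49
Total = 111.
111 mod 10 = 1, so the number is invalid.

invalid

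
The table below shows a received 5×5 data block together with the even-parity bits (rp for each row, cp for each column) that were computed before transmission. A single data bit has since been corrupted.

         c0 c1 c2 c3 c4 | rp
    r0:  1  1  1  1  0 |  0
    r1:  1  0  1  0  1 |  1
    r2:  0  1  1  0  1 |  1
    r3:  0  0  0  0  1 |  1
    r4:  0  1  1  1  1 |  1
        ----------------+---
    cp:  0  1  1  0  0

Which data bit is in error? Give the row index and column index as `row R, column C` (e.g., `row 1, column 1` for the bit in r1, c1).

row 4, column 2

Recompute each row's even parity and compare to rp:
  r0: data parity 0, sent rp 0 → ok
  r1: data parity 1, sent rp 1 → ok
  r2: data parity 1, sent rp 1 → ok
  r3: data parity 1, sent rp 1 → ok
  r4: data parity 0, sent rp 1 → mismatch
Recompute each column's even parity and compare to cp:
  c0: data parity 0, sent cp 0 → ok
  c1: data parity 1, sent cp 1 → ok
  c2: data parity 0, sent cp 1 → mismatch
  c3: data parity 0, sent cp 0 → ok
  c4: data parity 0, sent cp 0 → ok
Exactly one row (r4) and one column (c2) fail → the flipped bit is at their intersection.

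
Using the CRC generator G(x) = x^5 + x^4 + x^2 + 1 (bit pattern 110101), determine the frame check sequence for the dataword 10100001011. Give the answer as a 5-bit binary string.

Append 5 zeros: 1010000101100000. Divide by 110101 (XOR where the leading bit is 1):
  pos 0: 101000 XOR 110101 = 011101
  pos 1: 111010 XOR 110101 = 001111
  pos 3: 111110 XOR 110101 = 001011
  pos 5: 101111 XOR 110101 = 011010
  pos 6: 110100 XOR 110101 = 000001
Remainder (last 5 bits) = 10000. This is the CRC / FCS.

10000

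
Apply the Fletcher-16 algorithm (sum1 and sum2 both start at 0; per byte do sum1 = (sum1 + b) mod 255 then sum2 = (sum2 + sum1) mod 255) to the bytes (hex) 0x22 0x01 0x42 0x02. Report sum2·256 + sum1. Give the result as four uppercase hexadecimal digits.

1267

Running sums (mod 255):
  after byte 0 (0x22): sum1=34, sum2=34
  after byte 1 (0x01): sum1=35, sum2=69
  after byte 2 (0x42): sum1=101, sum2=170
  after byte 3 (0x02): sum1=103, sum2=18
Checksum = sum2·256 + sum1 = 18·256 + 103 = 4711 = 0x1267.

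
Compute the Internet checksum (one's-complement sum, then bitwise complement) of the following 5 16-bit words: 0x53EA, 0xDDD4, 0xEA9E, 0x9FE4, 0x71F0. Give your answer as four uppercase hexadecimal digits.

One's-complement addition (fold any carry out of bit 15 back into bit 0):
  0x53EA + 0xDDD4 = 0x131BE → wrap carry → 0x31BF
  0x31BF + 0xEA9E = 0x11C5D → wrap carry → 0x1C5E
  0x1C5E + 0x9FE4 = 0x0BC42
  0xBC42 + 0x71F0 = 0x12E32 → wrap carry → 0x2E33
One's-complement sum = 0x2E33.
Checksum = ~0x2E33 & 0xFFFF = 0xD1CC.

D1CC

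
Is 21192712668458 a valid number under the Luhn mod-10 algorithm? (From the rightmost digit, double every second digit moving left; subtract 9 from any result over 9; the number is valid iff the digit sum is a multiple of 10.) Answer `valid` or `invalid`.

valid

From the right, keep odd positions and double even positions (subtract 9 from any doubled value over 9):
  doubled (positions 2,4,...): 1 7 3 2 4 2 4 → sum 23
  kept (positions 1,3,...): 8 4 6 2 7 9 1 → sum 37
Total = 60.
60 mod 10 = 0, so the number is valid.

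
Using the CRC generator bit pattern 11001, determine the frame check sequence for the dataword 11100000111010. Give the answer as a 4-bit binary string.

Append 4 zeros: 111000001110100000. Divide by 11001 (XOR where the leading bit is 1):
  pos 0: 11100 XOR 11001 = 00101
  pos 2: 10100 XOR 11001 = 01101
  pos 3: 11010 XOR 11001 = 00011
  pos 6: 11111 XOR 11001 = 00110
  pos 8: 11001 XOR 11001 = 00000
Remainder (last 4 bits) = 0000. This is the CRC / FCS.

0000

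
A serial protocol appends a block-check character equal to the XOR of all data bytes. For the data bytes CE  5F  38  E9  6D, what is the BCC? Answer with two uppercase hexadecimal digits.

2D

XOR the bytes together:
  start with 0xCE
  0xCE ⊕ 0x5F = 0x91
  0x91 ⊕ 0x38 = 0xA9
  0xA9 ⊕ 0xE9 = 0x40
  0x40 ⊕ 0x6D = 0x2D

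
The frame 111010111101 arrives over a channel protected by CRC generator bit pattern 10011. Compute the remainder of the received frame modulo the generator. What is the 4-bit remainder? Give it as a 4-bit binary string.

Modulo-2 division of 111010111101 by 10011:
  pos 0: 11101 XOR 10011 = 01110
  pos 1: 11100 XOR 10011 = 01111
  pos 2: 11111 XOR 10011 = 01100
  pos 3: 11001 XOR 10011 = 01010
  pos 4: 10101 XOR 10011 = 00110
  pos 6: 11010 XOR 10011 = 01001
  pos 7: 10011 XOR 10011 = 00000
Remainder = 0000 (zero — the frame passes the CRC check).

0000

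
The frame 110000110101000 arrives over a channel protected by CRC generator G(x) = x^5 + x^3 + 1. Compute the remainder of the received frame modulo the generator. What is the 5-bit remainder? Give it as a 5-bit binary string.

00000

Modulo-2 division of 110000110101000 by 101001:
  pos 0: 110000 XOR 101001 = 011001
  pos 1: 110011 XOR 101001 = 011010
  pos 2: 110101 XOR 101001 = 011100
  pos 3: 111000 XOR 101001 = 010001
  pos 4: 100011 XOR 101001 = 001010
  pos 6: 101001 XOR 101001 = 000000
Remainder = 00000 (zero — the frame passes the CRC check).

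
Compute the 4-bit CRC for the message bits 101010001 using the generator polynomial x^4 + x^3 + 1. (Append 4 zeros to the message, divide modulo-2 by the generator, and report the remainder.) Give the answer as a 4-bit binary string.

Append 4 zeros: 1010100010000. Divide by 11001 (XOR where the leading bit is 1):
  pos 0: 10101 XOR 11001 = 01100
  pos 1: 11000 XOR 11001 = 00001
  pos 5: 10010 XOR 11001 = 01011
  pos 6: 10110 XOR 11001 = 01111
  pos 7: 11110 XOR 11001 = 00111
Remainder (last 4 bits) = 1110. This is the CRC / FCS.

1110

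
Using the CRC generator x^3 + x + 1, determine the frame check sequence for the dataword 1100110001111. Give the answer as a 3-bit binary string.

001

Append 3 zeros: 1100110001111000. Divide by 1011 (XOR where the leading bit is 1):
  pos 0: 1100 XOR 1011 = 0111
  pos 1: 1111 XOR 1011 = 0100
  pos 2: 1001 XOR 1011 = 0010
  pos 4: 1000 XOR 1011 = 0011
  pos 6: 1101 XOR 1011 = 0110
  pos 7: 1101 XOR 1011 = 0110
  pos 8: 1101 XOR 1011 = 0110
  pos 9: 1101 XOR 1011 = 0110
  pos 10: 1100 XOR 1011 = 0111
  pos 11: 1110 XOR 1011 = 0101
  pos 12: 1010 XOR 1011 = 0001
Remainder (last 3 bits) = 001. This is the CRC / FCS.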